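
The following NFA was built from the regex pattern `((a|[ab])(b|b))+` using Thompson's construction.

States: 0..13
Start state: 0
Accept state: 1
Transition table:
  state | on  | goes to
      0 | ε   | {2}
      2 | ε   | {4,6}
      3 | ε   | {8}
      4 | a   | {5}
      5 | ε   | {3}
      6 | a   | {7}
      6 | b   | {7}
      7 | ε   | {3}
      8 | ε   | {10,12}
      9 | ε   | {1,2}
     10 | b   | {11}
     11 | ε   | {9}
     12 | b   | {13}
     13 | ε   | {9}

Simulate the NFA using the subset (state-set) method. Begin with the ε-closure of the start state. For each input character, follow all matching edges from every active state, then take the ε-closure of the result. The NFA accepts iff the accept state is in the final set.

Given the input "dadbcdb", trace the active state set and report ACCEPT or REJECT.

Answer: REJECT

Steps:
start: ε-closure({0}) = {0,2,4,6}
'd' @ 1: {}  — dead — no transitions
rest 'adbcdb' ignored (set empty)
end set {} — state 1 not in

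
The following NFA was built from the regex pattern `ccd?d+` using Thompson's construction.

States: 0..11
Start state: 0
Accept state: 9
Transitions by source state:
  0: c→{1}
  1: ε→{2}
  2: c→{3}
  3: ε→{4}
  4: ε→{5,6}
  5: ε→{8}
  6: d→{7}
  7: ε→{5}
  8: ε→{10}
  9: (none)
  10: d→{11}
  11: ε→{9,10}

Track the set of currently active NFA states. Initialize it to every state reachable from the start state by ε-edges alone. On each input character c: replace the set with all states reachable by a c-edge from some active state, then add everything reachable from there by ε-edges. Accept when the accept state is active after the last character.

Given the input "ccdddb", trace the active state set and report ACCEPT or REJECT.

Answer: REJECT

Derivation:
start: ε-closure({0}) = {0}
'c' @ 1: {1,2}
'c' @ 2: {3,4,5,6,8,10}
'd' @ 3: {5,7,8,9,10,11}  [accepting]
'd' @ 4: {9,10,11}  [accepting]
'd' @ 5: {9,10,11}  [accepting]
'b' @ 6: {}  — state set empty
final: {}; accept 9 not in set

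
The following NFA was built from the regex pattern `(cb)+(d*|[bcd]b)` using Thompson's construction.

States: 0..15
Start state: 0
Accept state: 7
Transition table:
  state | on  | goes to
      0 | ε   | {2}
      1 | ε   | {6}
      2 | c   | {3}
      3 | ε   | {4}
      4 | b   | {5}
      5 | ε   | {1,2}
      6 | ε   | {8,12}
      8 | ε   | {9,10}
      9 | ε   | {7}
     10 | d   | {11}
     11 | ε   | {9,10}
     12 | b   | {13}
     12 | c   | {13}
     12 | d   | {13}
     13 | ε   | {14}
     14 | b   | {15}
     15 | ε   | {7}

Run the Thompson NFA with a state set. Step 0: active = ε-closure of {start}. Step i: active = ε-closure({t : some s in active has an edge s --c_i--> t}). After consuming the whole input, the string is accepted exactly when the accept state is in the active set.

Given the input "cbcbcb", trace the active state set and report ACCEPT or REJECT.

Answer: ACCEPT

Derivation:
S₀ = ε-closure({0}) = {0,2}
'c' @ 1: {3,4}
'b' @ 2: {1,2,5,6,7,8,9,10,12}  [accepting]
'c' @ 3: {3,4,13,14}
'b' @ 4: {1,2,5,6,7,8,9,10,12,15}  [accepting]
'c' @ 5: {3,4,13,14}
'b' @ 6: {1,2,5,6,7,8,9,10,12,15}  [accepting]
end set {1,2,5,6,7,8,9,10,12,15} — state 7 in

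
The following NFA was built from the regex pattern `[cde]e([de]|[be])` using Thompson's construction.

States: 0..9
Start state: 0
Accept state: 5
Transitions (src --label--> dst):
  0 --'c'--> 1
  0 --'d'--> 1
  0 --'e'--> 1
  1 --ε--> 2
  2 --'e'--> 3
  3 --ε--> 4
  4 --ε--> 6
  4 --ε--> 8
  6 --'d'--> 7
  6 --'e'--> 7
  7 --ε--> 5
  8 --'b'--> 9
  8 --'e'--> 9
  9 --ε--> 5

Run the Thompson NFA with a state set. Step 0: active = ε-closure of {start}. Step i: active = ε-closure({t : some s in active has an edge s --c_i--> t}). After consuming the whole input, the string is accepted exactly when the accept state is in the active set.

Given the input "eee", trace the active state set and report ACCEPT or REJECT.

start: ε-closure({0}) = {0}
'e' @ 1: {1,2}
'e' @ 2: {3,4,6,8}
'e' @ 3: {5,7,9}  (accept∈set)
after full input: {5,7,9}  (accept=5 in)

Answer: ACCEPT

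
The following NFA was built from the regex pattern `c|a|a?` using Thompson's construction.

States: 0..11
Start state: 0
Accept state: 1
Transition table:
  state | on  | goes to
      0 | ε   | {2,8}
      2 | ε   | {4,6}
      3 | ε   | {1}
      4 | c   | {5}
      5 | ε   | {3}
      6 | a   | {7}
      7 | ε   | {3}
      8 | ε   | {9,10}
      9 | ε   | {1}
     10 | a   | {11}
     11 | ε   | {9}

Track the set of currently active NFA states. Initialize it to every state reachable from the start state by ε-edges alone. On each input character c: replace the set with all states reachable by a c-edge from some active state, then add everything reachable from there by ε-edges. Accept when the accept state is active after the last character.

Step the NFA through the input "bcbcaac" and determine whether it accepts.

Answer: REJECT

Derivation:
initial (ε-close {0}): {0,1,2,4,6,8,9,10}
'b' @ 1: {}  — no active states
rest 'cbcaac' ignored (set empty)
final: {}; accept 1 not in set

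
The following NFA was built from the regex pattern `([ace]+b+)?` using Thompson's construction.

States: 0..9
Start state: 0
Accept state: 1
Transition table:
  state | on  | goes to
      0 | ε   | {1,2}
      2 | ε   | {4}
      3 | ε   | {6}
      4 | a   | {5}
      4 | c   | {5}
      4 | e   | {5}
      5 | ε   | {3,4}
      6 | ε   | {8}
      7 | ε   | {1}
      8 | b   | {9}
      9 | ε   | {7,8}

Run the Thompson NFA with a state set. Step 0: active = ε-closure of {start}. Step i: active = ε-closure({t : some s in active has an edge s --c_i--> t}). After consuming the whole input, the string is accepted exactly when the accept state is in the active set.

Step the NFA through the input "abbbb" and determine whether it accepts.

S₀ = ε-closure({0}) = {0,1,2,4}
'a' @ 1: {3,4,5,6,8}
'b' @ 2: {1,7,8,9}  (accept∈set)
'b' @ 3: {1,7,8,9}  (accept∈set)
'b' @ 4: {1,7,8,9}  (accept∈set)
'b' @ 5: {1,7,8,9}  (accept∈set)
final: {1,7,8,9}; accept 1 in set

Answer: ACCEPT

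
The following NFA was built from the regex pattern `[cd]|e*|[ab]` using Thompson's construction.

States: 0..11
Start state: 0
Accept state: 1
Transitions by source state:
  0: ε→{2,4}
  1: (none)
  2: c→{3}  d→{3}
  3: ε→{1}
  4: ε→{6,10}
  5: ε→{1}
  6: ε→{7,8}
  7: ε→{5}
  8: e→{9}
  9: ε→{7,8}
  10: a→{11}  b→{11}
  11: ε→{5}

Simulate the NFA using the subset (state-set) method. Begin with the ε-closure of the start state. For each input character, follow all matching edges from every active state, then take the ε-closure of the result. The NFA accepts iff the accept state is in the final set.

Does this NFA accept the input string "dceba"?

Answer: REJECT

Steps:
start: ε-closure({0}) = {0,1,2,4,5,6,7,8,10}
'd' @ 1: {1,3}  [accepting]
'c' @ 2: {}  — state set empty
rest 'eba' ignored (set empty)
final: {}; accept 1 not in set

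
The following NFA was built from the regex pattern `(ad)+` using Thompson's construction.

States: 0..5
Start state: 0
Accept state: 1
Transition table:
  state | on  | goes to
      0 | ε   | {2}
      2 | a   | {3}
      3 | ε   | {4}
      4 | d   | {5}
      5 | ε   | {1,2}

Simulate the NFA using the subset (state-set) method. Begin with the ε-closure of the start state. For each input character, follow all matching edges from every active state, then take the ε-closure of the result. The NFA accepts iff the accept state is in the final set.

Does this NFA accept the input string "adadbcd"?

initial (ε-close {0}): {0,2}
'a' @ 1: {3,4}
'd' @ 2: {1,2,5}  ✓accept
'a' @ 3: {3,4}
'd' @ 4: {1,2,5}  ✓accept
'b' @ 5: {}  — state set empty
rest 'cd' ignored (set empty)
final: {}; accept 1 not in set

Answer: REJECT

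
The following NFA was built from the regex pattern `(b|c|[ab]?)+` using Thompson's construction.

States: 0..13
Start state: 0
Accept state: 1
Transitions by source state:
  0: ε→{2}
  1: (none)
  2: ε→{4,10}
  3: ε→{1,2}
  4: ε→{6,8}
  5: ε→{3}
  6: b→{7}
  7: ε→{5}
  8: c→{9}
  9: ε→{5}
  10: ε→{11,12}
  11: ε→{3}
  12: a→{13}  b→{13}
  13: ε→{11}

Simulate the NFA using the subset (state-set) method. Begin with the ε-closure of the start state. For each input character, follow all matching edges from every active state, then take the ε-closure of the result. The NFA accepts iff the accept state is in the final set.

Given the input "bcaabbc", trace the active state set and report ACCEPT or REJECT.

Answer: ACCEPT

Trace:
S₀ = ε-closure({0}) = {0,1,2,3,4,6,8,10,11,12}
'b' @ 1: {1,2,3,4,5,6,7,8,10,11,12,13}  [accepting]
'c' @ 2: {1,2,3,4,5,6,8,9,10,11,12}  [accepting]
'a' @ 3: {1,2,3,4,6,8,10,11,12,13}  [accepting]
'a' @ 4: {1,2,3,4,6,8,10,11,12,13}  [accepting]
'b' @ 5: {1,2,3,4,5,6,7,8,10,11,12,13}  [accepting]
'b' @ 6: {1,2,3,4,5,6,7,8,10,11,12,13}  [accepting]
'c' @ 7: {1,2,3,4,5,6,8,9,10,11,12}  [accepting]
end set {1,2,3,4,5,6,8,9,10,11,12} — state 1 in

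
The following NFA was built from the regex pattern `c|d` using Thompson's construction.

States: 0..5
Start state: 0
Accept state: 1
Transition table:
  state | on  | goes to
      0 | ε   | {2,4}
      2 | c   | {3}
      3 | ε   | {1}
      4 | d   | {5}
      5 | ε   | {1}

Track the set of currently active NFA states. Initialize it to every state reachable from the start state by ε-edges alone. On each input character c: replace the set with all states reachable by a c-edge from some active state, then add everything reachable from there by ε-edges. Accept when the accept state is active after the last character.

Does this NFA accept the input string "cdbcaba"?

Answer: REJECT

Steps:
S₀ = ε-closure({0}) = {0,2,4}
'c' @ 1: {1,3}  ✓accept
'd' @ 2: {}  — state set empty
rest 'bcaba' ignored (set empty)
final: {}; accept 1 not in set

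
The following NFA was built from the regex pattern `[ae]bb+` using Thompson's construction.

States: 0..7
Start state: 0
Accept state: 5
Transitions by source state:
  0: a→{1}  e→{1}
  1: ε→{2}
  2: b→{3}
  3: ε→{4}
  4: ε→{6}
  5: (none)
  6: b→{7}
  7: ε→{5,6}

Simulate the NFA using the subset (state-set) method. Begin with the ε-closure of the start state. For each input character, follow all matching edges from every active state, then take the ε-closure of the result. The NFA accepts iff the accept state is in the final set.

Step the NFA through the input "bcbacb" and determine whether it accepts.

Answer: REJECT

Derivation:
S₀ = ε-closure({0}) = {0}
'b' @ 1: {}  — dead — no transitions
rest 'cbacb' ignored (set empty)
final: {}; accept 5 not in set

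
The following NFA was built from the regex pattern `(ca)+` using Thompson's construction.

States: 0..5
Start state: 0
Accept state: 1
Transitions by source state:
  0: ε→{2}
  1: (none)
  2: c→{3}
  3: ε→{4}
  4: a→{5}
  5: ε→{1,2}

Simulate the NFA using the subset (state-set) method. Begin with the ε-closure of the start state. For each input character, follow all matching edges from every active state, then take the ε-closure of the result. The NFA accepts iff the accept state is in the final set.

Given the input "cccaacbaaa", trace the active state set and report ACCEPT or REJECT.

Answer: REJECT

Trace:
S₀ = ε-closure({0}) = {0,2}
'c' @ 1: {3,4}
'c' @ 2: {}  — no active states
rest 'caacbaaa' ignored (set empty)
after full input: {}  (accept=1 not in)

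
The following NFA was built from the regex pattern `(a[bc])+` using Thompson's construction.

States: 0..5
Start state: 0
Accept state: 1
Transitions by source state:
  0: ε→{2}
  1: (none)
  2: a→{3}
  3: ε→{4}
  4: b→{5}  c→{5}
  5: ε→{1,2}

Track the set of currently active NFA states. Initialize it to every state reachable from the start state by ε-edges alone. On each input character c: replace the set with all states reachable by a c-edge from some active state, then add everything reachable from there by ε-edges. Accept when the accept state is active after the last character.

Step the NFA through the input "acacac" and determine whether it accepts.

S₀ = ε-closure({0}) = {0,2}
'a' @ 1: {3,4}
'c' @ 2: {1,2,5}  (accept∈set)
'a' @ 3: {3,4}
'c' @ 4: {1,2,5}  (accept∈set)
'a' @ 5: {3,4}
'c' @ 6: {1,2,5}  (accept∈set)
final: {1,2,5}; accept 1 in set

Answer: ACCEPT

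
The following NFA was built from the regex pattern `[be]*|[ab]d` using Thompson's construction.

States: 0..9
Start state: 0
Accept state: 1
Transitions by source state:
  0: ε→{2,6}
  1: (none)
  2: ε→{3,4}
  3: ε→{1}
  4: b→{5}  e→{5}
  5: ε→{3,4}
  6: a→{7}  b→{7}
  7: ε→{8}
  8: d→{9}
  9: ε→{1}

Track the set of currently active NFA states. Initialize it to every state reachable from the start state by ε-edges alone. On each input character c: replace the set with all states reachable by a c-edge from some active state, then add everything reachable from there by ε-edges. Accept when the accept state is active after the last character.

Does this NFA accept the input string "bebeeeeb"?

S₀ = ε-closure({0}) = {0,1,2,3,4,6}
'b' @ 1: {1,3,4,5,7,8}  (accept∈set)
'e' @ 2: {1,3,4,5}  (accept∈set)
'b' @ 3: {1,3,4,5}  (accept∈set)
'e' @ 4: {1,3,4,5}  (accept∈set)
'e' @ 5: {1,3,4,5}  (accept∈set)
'e' @ 6: {1,3,4,5}  (accept∈set)
'e' @ 7: {1,3,4,5}  (accept∈set)
'b' @ 8: {1,3,4,5}  (accept∈set)
end set {1,3,4,5} — state 1 in

Answer: ACCEPT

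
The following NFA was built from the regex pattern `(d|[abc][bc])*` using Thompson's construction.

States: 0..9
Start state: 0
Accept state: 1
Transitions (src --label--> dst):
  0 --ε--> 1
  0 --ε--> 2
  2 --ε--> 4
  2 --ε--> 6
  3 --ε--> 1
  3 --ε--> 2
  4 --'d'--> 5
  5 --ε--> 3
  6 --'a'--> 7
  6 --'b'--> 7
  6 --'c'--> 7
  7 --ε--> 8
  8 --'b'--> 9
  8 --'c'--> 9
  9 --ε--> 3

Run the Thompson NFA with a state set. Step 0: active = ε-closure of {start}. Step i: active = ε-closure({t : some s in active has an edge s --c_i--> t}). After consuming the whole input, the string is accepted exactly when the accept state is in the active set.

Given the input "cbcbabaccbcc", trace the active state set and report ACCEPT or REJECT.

S₀ = ε-closure({0}) = {0,1,2,4,6}
'c' @ 1: {7,8}
'b' @ 2: {1,2,3,4,6,9}  (accept∈set)
'c' @ 3: {7,8}
'b' @ 4: {1,2,3,4,6,9}  (accept∈set)
'a' @ 5: {7,8}
'b' @ 6: {1,2,3,4,6,9}  (accept∈set)
'a' @ 7: {7,8}
'c' @ 8: {1,2,3,4,6,9}  (accept∈set)
'c' @ 9: {7,8}
'b' @ 10: {1,2,3,4,6,9}  (accept∈set)
'c' @ 11: {7,8}
'c' @ 12: {1,2,3,4,6,9}  (accept∈set)
final: {1,2,3,4,6,9}; accept 1 in set

Answer: ACCEPT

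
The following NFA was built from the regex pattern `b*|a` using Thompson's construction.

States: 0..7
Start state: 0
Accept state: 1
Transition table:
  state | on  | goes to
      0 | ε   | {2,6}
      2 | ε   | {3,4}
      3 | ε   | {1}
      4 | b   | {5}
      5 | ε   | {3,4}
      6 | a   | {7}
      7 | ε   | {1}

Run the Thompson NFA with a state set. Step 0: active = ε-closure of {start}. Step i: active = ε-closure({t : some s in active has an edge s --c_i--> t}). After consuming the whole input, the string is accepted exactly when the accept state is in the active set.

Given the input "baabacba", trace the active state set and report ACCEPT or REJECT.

Answer: REJECT

Steps:
start: ε-closure({0}) = {0,1,2,3,4,6}
'b' @ 1: {1,3,4,5}  (accept∈set)
'a' @ 2: {}  — state set empty
rest 'abacba' ignored (set empty)
final: {}; accept 1 not in set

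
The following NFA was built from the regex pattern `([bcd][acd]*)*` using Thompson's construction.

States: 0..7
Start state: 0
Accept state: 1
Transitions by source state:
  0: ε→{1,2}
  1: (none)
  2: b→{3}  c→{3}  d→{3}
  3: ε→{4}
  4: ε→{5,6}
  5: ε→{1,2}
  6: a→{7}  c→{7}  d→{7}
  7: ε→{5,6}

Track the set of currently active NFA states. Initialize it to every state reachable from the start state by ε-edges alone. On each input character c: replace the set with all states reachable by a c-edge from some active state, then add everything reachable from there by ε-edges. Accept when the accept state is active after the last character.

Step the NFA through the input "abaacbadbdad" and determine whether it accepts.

Answer: REJECT

Derivation:
start: ε-closure({0}) = {0,1,2}
'a' @ 1: {}  — no active states
rest 'baacbadbdad' ignored (set empty)
final: {}; accept 1 not in set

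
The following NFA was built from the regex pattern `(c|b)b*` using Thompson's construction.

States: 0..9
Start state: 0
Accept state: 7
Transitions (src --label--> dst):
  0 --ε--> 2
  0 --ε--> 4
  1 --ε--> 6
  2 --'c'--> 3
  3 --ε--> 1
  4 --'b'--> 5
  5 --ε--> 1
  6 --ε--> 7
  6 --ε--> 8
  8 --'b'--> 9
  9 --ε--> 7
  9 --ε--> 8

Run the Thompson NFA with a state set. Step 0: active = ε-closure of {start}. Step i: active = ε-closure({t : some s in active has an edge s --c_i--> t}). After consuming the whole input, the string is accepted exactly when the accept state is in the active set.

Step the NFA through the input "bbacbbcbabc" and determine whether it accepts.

Answer: REJECT

Derivation:
start: ε-closure({0}) = {0,2,4}
'b' @ 1: {1,5,6,7,8}  ✓accept
'b' @ 2: {7,8,9}  ✓accept
'a' @ 3: {}  — state set empty
rest 'cbbcbabc' ignored (set empty)
end set {} — state 7 not in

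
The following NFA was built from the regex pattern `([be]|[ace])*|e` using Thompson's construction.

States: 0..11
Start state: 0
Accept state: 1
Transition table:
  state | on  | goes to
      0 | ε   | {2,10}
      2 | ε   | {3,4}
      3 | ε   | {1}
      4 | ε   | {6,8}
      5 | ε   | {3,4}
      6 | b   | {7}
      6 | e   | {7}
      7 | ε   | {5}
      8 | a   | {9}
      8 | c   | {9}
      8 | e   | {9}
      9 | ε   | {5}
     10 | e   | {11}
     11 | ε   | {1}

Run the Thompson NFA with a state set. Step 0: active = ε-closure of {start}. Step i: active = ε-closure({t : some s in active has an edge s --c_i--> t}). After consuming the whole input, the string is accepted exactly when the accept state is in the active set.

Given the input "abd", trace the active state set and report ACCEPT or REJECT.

initial (ε-close {0}): {0,1,2,3,4,6,8,10}
'a' @ 1: {1,3,4,5,6,8,9}  ✓accept
'b' @ 2: {1,3,4,5,6,7,8}  ✓accept
'd' @ 3: {}  — dead — no transitions
final: {}; accept 1 not in set

Answer: REJECT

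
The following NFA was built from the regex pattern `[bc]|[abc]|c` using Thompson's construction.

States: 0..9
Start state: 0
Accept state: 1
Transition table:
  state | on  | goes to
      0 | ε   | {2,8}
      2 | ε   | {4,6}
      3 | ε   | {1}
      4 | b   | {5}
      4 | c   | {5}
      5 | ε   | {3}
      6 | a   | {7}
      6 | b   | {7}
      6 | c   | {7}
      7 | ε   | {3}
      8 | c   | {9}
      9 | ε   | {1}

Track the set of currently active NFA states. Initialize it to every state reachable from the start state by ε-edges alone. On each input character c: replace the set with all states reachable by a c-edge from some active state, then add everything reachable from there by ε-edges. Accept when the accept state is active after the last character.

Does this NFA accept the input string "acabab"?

Answer: REJECT

Steps:
start: ε-closure({0}) = {0,2,4,6,8}
'a' @ 1: {1,3,7}  [accepting]
'c' @ 2: {}  — no active states
rest 'abab' ignored (set empty)
after full input: {}  (accept=1 not in)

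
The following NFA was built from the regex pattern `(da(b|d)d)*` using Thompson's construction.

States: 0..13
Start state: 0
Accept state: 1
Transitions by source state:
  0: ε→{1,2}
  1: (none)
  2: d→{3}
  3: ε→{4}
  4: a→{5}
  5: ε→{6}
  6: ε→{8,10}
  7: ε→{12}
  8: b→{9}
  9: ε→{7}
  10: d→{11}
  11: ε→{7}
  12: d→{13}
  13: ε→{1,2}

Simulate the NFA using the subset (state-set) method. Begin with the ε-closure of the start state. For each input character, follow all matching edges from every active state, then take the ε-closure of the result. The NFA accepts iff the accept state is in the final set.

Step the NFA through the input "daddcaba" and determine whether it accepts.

Answer: REJECT

Steps:
start: ε-closure({0}) = {0,1,2}
'd' @ 1: {3,4}
'a' @ 2: {5,6,8,10}
'd' @ 3: {7,11,12}
'd' @ 4: {1,2,13}  ✓accept
'c' @ 5: {}  — dead — no transitions
rest 'aba' ignored (set empty)
after full input: {}  (accept=1 not in)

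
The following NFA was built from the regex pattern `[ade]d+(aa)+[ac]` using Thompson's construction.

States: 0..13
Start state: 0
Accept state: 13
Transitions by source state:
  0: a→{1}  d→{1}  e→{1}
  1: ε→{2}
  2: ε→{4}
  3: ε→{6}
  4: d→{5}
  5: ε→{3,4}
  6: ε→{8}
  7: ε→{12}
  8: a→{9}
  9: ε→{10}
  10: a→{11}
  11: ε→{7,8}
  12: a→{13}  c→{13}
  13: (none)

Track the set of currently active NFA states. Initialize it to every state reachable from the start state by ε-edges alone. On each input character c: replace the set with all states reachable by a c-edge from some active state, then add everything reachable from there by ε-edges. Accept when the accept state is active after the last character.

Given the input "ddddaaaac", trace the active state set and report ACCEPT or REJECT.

start: ε-closure({0}) = {0}
'd' @ 1: {1,2,4}
'd' @ 2: {3,4,5,6,8}
'd' @ 3: {3,4,5,6,8}
'd' @ 4: {3,4,5,6,8}
'a' @ 5: {9,10}
'a' @ 6: {7,8,11,12}
'a' @ 7: {9,10,13}  (accept∈set)
'a' @ 8: {7,8,11,12}
'c' @ 9: {13}  (accept∈set)
final: {13}; accept 13 in set

Answer: ACCEPT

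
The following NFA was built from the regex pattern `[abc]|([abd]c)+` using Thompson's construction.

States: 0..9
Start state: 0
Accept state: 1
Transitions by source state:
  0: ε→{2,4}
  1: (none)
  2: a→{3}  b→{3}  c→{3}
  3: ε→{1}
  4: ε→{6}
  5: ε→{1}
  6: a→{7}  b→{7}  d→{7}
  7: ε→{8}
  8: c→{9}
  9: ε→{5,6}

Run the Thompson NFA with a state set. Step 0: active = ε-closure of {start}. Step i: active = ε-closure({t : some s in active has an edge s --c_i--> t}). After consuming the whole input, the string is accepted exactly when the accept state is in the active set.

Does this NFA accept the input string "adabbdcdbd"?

start: ε-closure({0}) = {0,2,4,6}
'a' @ 1: {1,3,7,8}  (accept∈set)
'd' @ 2: {}  — state set empty
rest 'abbdcdbd' ignored (set empty)
final: {}; accept 1 not in set

Answer: REJECT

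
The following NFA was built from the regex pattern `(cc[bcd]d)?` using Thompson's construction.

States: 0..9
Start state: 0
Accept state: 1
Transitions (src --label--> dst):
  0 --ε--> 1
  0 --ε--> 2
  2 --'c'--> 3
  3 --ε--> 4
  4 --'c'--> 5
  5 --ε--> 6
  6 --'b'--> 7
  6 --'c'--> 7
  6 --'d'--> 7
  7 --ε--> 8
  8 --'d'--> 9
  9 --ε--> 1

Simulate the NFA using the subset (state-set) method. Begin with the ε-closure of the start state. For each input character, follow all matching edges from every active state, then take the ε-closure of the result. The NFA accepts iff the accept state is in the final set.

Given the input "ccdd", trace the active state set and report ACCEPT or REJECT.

Answer: ACCEPT

Steps:
S₀ = ε-closure({0}) = {0,1,2}
'c' @ 1: {3,4}
'c' @ 2: {5,6}
'd' @ 3: {7,8}
'd' @ 4: {1,9}  ✓accept
after full input: {1,9}  (accept=1 in)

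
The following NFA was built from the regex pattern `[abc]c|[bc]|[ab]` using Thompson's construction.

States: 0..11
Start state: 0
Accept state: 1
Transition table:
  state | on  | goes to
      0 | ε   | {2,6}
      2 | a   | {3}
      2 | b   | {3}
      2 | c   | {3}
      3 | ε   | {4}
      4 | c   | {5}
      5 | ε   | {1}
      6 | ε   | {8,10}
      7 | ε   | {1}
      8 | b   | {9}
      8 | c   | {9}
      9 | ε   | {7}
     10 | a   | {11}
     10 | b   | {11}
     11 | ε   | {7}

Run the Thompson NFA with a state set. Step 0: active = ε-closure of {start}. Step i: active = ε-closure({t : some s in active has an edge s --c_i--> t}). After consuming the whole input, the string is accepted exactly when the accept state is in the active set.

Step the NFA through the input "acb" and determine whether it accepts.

initial (ε-close {0}): {0,2,6,8,10}
'a' @ 1: {1,3,4,7,11}  ✓accept
'c' @ 2: {1,5}  ✓accept
'b' @ 3: {}  — no active states
final: {}; accept 1 not in set

Answer: REJECT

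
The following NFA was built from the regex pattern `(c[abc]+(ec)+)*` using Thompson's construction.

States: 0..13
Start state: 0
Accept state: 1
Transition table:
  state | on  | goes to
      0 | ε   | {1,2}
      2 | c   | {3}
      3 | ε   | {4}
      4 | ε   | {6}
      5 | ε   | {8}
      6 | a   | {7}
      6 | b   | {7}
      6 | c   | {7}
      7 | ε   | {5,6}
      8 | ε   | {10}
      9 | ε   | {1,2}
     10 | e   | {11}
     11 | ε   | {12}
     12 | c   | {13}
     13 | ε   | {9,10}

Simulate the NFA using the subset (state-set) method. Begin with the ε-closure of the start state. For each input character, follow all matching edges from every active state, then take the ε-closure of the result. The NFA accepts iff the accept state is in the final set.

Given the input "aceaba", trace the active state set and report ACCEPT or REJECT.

start: ε-closure({0}) = {0,1,2}
'a' @ 1: {}  — state set empty
rest 'ceaba' ignored (set empty)
after full input: {}  (accept=1 not in)

Answer: REJECT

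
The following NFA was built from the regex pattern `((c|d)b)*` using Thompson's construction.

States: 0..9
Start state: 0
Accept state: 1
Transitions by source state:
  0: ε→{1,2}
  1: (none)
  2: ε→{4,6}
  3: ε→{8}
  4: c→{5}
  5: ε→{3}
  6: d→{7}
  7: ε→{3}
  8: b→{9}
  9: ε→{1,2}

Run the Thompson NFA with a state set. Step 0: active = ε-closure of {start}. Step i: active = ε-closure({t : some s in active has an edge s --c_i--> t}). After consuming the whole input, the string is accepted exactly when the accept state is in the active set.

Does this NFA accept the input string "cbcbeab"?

S₀ = ε-closure({0}) = {0,1,2,4,6}
'c' @ 1: {3,5,8}
'b' @ 2: {1,2,4,6,9}  [accepting]
'c' @ 3: {3,5,8}
'b' @ 4: {1,2,4,6,9}  [accepting]
'e' @ 5: {}  — dead — no transitions
rest 'ab' ignored (set empty)
end set {} — state 1 not in

Answer: REJECT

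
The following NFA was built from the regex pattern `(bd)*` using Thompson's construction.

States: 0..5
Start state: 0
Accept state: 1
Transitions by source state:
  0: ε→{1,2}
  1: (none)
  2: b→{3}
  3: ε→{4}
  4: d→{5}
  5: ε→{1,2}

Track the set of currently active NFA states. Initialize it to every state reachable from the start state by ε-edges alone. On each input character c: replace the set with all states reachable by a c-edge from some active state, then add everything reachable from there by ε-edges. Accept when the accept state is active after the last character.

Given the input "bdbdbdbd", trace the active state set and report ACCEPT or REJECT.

Answer: ACCEPT

Trace:
initial (ε-close {0}): {0,1,2}
'b' @ 1: {3,4}
'd' @ 2: {1,2,5}  (accept∈set)
'b' @ 3: {3,4}
'd' @ 4: {1,2,5}  (accept∈set)
'b' @ 5: {3,4}
'd' @ 6: {1,2,5}  (accept∈set)
'b' @ 7: {3,4}
'd' @ 8: {1,2,5}  (accept∈set)
final: {1,2,5}; accept 1 in set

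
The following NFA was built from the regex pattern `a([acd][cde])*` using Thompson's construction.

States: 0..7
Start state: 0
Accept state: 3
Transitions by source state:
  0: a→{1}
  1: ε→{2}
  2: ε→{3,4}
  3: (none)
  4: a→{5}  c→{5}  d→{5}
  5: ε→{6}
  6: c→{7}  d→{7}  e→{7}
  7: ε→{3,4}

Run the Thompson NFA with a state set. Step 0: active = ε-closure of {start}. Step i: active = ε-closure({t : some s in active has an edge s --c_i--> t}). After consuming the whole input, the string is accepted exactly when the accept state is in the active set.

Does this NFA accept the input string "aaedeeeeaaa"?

S₀ = ε-closure({0}) = {0}
'a' @ 1: {1,2,3,4}  [accepting]
'a' @ 2: {5,6}
'e' @ 3: {3,4,7}  [accepting]
'd' @ 4: {5,6}
'e' @ 5: {3,4,7}  [accepting]
'e' @ 6: {}  — dead — no transitions
rest 'eeaaa' ignored (set empty)
after full input: {}  (accept=3 not in)

Answer: REJECT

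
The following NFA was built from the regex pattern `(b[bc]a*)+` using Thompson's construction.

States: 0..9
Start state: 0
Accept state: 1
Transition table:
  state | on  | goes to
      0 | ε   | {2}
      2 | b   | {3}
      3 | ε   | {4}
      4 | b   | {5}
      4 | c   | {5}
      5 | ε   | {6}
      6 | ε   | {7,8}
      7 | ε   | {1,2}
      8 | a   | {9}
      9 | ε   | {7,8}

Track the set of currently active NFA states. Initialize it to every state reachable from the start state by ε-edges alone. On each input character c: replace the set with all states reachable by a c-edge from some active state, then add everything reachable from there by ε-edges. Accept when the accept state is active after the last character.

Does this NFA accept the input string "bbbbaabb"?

S₀ = ε-closure({0}) = {0,2}
'b' @ 1: {3,4}
'b' @ 2: {1,2,5,6,7,8}  (accept∈set)
'b' @ 3: {3,4}
'b' @ 4: {1,2,5,6,7,8}  (accept∈set)
'a' @ 5: {1,2,7,8,9}  (accept∈set)
'a' @ 6: {1,2,7,8,9}  (accept∈set)
'b' @ 7: {3,4}
'b' @ 8: {1,2,5,6,7,8}  (accept∈set)
final: {1,2,5,6,7,8}; accept 1 in set

Answer: ACCEPT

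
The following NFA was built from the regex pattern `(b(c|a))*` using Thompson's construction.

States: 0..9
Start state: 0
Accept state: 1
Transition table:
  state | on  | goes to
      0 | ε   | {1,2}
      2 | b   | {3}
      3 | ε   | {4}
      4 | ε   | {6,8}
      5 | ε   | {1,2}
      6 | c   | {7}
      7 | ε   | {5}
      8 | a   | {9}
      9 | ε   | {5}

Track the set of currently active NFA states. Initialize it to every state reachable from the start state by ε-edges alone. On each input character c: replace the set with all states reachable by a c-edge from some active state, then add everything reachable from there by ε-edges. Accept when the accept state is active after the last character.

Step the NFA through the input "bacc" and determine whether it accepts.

start: ε-closure({0}) = {0,1,2}
'b' @ 1: {3,4,6,8}
'a' @ 2: {1,2,5,9}  [accepting]
'c' @ 3: {}  — no active states
rest 'c' ignored (set empty)
final: {}; accept 1 not in set

Answer: REJECT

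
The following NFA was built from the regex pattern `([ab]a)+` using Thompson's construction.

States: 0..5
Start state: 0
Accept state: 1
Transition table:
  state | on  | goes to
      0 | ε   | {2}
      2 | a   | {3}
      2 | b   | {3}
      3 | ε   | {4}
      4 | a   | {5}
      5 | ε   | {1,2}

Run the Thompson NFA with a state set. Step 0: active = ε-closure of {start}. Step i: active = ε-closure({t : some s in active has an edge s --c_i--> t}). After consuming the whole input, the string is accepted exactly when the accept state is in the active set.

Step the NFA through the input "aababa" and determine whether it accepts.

initial (ε-close {0}): {0,2}
'a' @ 1: {3,4}
'a' @ 2: {1,2,5}  [accepting]
'b' @ 3: {3,4}
'a' @ 4: {1,2,5}  [accepting]
'b' @ 5: {3,4}
'a' @ 6: {1,2,5}  [accepting]
after full input: {1,2,5}  (accept=1 in)

Answer: ACCEPT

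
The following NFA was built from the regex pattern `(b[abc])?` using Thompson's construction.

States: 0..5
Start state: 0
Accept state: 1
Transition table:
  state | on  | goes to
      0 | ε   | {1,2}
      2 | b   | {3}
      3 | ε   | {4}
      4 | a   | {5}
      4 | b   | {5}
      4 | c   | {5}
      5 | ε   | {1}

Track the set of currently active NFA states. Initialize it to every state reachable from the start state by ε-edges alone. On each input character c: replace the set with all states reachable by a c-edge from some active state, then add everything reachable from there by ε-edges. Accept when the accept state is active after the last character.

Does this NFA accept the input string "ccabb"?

S₀ = ε-closure({0}) = {0,1,2}
'c' @ 1: {}  — state set empty
rest 'cabb' ignored (set empty)
final: {}; accept 1 not in set

Answer: REJECT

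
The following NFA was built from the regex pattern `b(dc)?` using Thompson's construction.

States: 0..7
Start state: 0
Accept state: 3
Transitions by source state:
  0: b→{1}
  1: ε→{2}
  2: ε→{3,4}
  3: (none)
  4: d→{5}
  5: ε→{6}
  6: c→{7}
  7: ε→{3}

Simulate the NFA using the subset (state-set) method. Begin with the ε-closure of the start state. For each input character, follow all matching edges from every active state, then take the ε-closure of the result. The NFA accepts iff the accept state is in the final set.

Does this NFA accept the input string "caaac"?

S₀ = ε-closure({0}) = {0}
'c' @ 1: {}  — state set empty
rest 'aaac' ignored (set empty)
end set {} — state 3 not in

Answer: REJECT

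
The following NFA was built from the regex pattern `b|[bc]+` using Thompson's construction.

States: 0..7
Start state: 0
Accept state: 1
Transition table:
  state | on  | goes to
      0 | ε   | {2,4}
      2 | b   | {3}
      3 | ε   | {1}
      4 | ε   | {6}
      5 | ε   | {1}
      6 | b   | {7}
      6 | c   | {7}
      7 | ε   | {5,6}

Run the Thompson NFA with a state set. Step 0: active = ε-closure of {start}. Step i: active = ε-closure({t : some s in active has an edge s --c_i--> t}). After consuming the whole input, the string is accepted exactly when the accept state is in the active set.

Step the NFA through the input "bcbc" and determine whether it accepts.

S₀ = ε-closure({0}) = {0,2,4,6}
'b' @ 1: {1,3,5,6,7}  ✓accept
'c' @ 2: {1,5,6,7}  ✓accept
'b' @ 3: {1,5,6,7}  ✓accept
'c' @ 4: {1,5,6,7}  ✓accept
final: {1,5,6,7}; accept 1 in set

Answer: ACCEPT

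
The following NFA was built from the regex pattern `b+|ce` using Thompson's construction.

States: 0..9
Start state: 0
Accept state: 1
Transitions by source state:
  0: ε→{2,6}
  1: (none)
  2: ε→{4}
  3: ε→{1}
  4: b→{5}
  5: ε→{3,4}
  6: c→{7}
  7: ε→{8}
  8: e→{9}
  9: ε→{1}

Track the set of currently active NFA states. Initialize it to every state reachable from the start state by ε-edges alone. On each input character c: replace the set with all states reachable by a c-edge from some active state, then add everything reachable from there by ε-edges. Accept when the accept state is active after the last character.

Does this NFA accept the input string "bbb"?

Answer: ACCEPT

Trace:
start: ε-closure({0}) = {0,2,4,6}
'b' @ 1: {1,3,4,5}  ✓accept
'b' @ 2: {1,3,4,5}  ✓accept
'b' @ 3: {1,3,4,5}  ✓accept
end set {1,3,4,5} — state 1 in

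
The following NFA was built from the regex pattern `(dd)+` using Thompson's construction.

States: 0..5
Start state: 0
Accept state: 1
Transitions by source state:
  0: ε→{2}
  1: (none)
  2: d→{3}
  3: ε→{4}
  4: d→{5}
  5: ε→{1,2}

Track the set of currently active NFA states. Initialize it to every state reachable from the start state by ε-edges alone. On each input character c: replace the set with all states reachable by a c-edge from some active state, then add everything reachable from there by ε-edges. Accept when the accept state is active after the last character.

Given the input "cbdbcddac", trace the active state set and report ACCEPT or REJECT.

initial (ε-close {0}): {0,2}
'c' @ 1: {}  — state set empty
rest 'bdbcddac' ignored (set empty)
after full input: {}  (accept=1 not in)

Answer: REJECT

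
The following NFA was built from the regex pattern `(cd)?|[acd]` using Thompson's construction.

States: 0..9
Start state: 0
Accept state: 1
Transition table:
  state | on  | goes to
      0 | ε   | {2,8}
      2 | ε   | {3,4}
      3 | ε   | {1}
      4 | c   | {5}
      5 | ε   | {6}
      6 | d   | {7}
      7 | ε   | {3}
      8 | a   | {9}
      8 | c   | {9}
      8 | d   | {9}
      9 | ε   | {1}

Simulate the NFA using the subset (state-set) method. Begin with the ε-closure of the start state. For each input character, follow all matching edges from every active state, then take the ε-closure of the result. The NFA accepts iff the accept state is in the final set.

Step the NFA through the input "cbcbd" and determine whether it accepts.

S₀ = ε-closure({0}) = {0,1,2,3,4,8}
'c' @ 1: {1,5,6,9}  [accepting]
'b' @ 2: {}  — dead — no transitions
rest 'cbd' ignored (set empty)
final: {}; accept 1 not in set

Answer: REJECT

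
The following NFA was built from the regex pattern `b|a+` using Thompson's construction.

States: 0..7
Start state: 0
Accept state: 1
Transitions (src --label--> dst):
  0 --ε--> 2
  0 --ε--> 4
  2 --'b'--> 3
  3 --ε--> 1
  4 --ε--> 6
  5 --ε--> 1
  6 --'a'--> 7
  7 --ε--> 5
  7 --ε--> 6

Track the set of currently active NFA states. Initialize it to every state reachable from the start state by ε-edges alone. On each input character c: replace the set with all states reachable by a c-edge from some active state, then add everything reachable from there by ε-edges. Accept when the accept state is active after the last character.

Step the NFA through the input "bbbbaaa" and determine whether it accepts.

Answer: REJECT

Derivation:
S₀ = ε-closure({0}) = {0,2,4,6}
'b' @ 1: {1,3}  [accepting]
'b' @ 2: {}  — state set empty
rest 'bbaaa' ignored (set empty)
end set {} — state 1 not in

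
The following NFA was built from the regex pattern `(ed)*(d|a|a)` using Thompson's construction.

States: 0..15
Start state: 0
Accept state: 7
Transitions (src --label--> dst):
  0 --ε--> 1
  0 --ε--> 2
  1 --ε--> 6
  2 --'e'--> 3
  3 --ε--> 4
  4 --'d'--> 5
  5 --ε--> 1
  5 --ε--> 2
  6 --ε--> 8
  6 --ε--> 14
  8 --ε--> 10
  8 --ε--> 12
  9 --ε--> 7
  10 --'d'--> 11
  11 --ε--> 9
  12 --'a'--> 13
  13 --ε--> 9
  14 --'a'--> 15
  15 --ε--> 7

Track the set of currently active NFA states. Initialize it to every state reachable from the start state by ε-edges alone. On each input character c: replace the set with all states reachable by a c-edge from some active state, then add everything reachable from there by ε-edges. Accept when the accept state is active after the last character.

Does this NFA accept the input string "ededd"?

S₀ = ε-closure({0}) = {0,1,2,6,8,10,12,14}
'e' @ 1: {3,4}
'd' @ 2: {1,2,5,6,8,10,12,14}
'e' @ 3: {3,4}
'd' @ 4: {1,2,5,6,8,10,12,14}
'd' @ 5: {7,9,11}  ✓accept
end set {7,9,11} — state 7 in

Answer: ACCEPT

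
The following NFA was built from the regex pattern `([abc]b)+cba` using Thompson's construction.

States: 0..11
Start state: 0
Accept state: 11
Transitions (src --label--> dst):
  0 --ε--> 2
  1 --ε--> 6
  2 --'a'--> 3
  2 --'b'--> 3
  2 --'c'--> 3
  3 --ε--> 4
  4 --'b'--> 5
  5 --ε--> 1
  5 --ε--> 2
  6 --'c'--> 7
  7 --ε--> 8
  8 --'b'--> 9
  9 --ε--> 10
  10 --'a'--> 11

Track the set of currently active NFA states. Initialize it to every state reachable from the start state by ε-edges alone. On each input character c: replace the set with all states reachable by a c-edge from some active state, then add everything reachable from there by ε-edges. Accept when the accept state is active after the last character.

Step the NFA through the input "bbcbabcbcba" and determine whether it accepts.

initial (ε-close {0}): {0,2}
'b' @ 1: {3,4}
'b' @ 2: {1,2,5,6}
'c' @ 3: {3,4,7,8}
'b' @ 4: {1,2,5,6,9,10}
'a' @ 5: {3,4,11}  ✓accept
'b' @ 6: {1,2,5,6}
'c' @ 7: {3,4,7,8}
'b' @ 8: {1,2,5,6,9,10}
'c' @ 9: {3,4,7,8}
'b' @ 10: {1,2,5,6,9,10}
'a' @ 11: {3,4,11}  ✓accept
end set {3,4,11} — state 11 in

Answer: ACCEPT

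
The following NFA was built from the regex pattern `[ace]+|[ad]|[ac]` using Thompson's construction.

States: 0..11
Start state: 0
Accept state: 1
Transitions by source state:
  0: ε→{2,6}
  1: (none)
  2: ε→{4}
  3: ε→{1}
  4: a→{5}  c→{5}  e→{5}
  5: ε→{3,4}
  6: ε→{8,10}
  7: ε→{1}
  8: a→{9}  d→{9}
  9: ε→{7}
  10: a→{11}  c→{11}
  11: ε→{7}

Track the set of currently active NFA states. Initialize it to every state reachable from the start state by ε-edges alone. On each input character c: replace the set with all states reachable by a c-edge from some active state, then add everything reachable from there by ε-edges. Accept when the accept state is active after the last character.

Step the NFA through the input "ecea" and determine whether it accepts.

Answer: ACCEPT

Steps:
S₀ = ε-closure({0}) = {0,2,4,6,8,10}
'e' @ 1: {1,3,4,5}  ✓accept
'c' @ 2: {1,3,4,5}  ✓accept
'e' @ 3: {1,3,4,5}  ✓accept
'a' @ 4: {1,3,4,5}  ✓accept
after full input: {1,3,4,5}  (accept=1 in)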